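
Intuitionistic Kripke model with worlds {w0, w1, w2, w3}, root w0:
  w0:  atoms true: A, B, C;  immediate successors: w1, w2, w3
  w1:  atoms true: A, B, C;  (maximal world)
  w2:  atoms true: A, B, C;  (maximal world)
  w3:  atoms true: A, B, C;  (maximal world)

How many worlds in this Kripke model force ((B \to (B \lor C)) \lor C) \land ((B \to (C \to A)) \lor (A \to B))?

4

w0: forces it.
w1: forces it.
w2: forces it.
w3: forces it.
Worlds forcing the formula: {w0, w1, w2, w3}.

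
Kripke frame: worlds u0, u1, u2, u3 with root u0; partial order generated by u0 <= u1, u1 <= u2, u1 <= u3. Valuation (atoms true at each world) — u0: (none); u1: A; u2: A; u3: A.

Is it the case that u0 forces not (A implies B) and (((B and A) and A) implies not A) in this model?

u0 forces not (A implies B) and (((B and A) and A) implies not A) since u0 forces both conjuncts.

Yes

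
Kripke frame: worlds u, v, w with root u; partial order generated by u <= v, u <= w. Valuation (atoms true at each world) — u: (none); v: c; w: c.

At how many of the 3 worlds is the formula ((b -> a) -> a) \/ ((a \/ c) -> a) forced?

0

u: does not force it — u ||-/- ((b -> a) -> a) \/ ((a \/ c) -> a): neither disjunct is forced at u.
v: does not force it — v ||-/- ((b -> a) -> a) \/ ((a \/ c) -> a): neither disjunct is forced at v.
w: does not force it.
Worlds forcing the formula: { }.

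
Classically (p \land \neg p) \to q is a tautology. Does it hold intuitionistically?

This is an instance of ex falso quodlibet, which is intuitionistically derivable.
No world can force both p and \neg p, so the antecedent p \land \neg p is never forced and the implication holds vacuously at every world.

Yes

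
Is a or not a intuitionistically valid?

This is the law of excluded middle, which is not intuitionistically valid.
A Kripke countermodel: worlds s0, s1; order generated by s0 <= s1; atoms true at each world — s0:{}; s1:{a}.
s0 does not force a or not a: neither disjunct is forced at s0.
s0 lacks atom a, so s0 does not force a.
So the root s0 does not force the formula.

No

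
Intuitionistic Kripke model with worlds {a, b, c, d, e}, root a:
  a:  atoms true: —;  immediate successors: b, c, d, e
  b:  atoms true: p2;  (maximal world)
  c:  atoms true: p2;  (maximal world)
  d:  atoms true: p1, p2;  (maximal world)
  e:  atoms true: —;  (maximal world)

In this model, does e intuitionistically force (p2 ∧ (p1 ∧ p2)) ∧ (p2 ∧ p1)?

No

e ⊮ (p2 ∧ (p1 ∧ p2)) ∧ (p2 ∧ p1) since e fails p2 ∧ (p1 ∧ p2).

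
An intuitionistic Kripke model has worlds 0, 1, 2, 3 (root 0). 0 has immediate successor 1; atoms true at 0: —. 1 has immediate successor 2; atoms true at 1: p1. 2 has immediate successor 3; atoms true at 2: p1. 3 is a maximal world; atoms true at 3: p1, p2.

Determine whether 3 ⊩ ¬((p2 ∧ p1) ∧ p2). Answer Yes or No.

3 ⊮ ¬((p2 ∧ p1) ∧ p2) since 3 is accessible from 3 and 3 ⊩ (p2 ∧ p1) ∧ p2.
3 ⊩ (p2 ∧ p1) ∧ p2 since 3 forces both conjuncts.

No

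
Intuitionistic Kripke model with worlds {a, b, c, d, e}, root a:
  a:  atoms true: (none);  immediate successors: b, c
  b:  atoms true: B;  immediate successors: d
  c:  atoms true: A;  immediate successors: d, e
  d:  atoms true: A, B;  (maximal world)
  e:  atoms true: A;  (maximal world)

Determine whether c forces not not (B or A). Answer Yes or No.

Yes

c forces not not (B or A): no world accessible from c forces not (B or A).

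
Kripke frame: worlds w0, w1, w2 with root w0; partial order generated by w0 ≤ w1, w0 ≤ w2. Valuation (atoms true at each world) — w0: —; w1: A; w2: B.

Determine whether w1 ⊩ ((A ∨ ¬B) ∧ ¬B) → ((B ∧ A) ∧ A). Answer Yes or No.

w1 ⊮ ((A ∨ ¬B) ∧ ¬B) → ((B ∧ A) ∧ A): already at w1 itself, w1 ⊩ (A ∨ ¬B) ∧ ¬B but w1 ⊮ (B ∧ A) ∧ A.
w1 ⊮ (B ∧ A) ∧ A since w1 fails B ∧ A.

No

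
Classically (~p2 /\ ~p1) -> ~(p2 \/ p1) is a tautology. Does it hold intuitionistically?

Yes

This is a constructively valid De Morgan direction (conjunction of negations to negated disjunction), which is intuitionistically derivable.
If both ~p2 and ~p1 hold at a world, no accessible world forces p2 or forces p1, so none forces p2 \/ p1.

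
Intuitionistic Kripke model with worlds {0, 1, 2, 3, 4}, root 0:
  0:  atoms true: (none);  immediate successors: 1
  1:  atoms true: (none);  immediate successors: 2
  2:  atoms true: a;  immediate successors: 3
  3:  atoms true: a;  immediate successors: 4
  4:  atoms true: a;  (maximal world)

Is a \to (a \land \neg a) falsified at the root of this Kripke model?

0 \nVdash a \to (a \land \neg a): at the accessible world 2, 2 \Vdash a but 2 \nVdash a \land \neg a.
2 \nVdash a \land \neg a since 2 fails \neg a.
So the root 0 does not force a \to (a \land \neg a); the model is a countermodel.

Yes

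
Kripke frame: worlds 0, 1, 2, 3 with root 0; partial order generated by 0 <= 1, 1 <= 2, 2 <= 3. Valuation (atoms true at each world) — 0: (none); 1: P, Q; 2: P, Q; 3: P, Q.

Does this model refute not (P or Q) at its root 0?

Yes

0 does not force not (P or Q) since 1 is accessible from 0 and 1 forces P or Q.
1 forces P or Q via the disjunct P.
So the root 0 does not force not (P or Q); the model is a countermodel.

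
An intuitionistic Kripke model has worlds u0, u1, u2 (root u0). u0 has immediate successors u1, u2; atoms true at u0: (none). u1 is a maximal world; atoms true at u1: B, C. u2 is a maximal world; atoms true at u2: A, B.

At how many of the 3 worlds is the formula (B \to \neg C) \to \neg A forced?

1

u0: does not force it — u0 \nVdash (B \to \neg C) \to \neg A: at the accessible world u2, u2 \Vdash B \to \neg C but u2 \nVdash \neg A.
u1: forces it.
u2: does not force it — u2 \nVdash (B \to \neg C) \to \neg A: already at u2 itself, u2 \Vdash B \to \neg C but u2 \nVdash \neg A.
Worlds forcing the formula: {u1}.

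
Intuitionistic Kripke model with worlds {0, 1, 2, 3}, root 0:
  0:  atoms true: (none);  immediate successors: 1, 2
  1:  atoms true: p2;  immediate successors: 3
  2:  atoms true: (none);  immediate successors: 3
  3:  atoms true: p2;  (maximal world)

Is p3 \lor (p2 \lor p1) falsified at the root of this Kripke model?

Yes

0 \nVdash p3 \lor (p2 \lor p1): neither disjunct is forced at 0.
0 lacks atom p3, so 0 \nVdash p3.
So the root 0 does not force p3 \lor (p2 \lor p1); the model is a countermodel.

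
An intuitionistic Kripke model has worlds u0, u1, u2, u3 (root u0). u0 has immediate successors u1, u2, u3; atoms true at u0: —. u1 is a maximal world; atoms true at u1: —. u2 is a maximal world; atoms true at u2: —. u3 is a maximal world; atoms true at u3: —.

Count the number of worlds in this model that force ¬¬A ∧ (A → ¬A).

u0: does not force it — u0 ⊮ ¬¬A ∧ (A → ¬A) since u0 fails ¬¬A.
u1: does not force it — u1 ⊮ ¬¬A ∧ (A → ¬A) since u1 fails ¬¬A.
u2: does not force it.
u3: does not force it.
Worlds forcing the formula: { }.

0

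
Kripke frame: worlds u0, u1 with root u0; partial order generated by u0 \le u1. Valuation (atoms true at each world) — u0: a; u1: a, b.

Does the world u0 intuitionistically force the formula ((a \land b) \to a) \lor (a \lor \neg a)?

u0 \Vdash ((a \land b) \to a) \lor (a \lor \neg a) via the disjunct (a \land b) \to a.

Yes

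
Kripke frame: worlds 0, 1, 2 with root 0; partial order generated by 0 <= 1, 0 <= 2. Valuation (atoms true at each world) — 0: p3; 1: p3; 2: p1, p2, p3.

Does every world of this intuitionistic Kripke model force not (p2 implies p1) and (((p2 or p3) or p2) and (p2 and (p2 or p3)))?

Not every world: 0 does not force not (p2 implies p1) and (((p2 or p3) or p2) and (p2 and (p2 or p3))).
0 does not force not (p2 implies p1) and (((p2 or p3) or p2) and (p2 and (p2 or p3))) since 0 fails not (p2 implies p1).

No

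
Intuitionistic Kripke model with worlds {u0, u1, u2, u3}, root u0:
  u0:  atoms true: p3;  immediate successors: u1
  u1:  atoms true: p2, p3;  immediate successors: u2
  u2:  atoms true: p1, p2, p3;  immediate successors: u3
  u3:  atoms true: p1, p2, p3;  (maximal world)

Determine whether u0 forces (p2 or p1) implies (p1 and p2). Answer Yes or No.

No

u0 does not force (p2 or p1) implies (p1 and p2): at the accessible world u1, u1 forces p2 or p1 but u1 does not force p1 and p2.
u1 does not force p1 and p2 since u1 fails p1.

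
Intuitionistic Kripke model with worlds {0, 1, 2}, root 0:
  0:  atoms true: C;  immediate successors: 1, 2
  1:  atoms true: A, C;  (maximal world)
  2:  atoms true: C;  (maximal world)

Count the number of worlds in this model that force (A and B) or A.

0: does not force it — 0 does not force (A and B) or A: neither disjunct is forced at 0.
1: forces it.
2: does not force it.
Worlds forcing the formula: {1}.

1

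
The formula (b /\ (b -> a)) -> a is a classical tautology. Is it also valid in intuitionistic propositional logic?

Yes

This is modus ponens in implicational form, which is intuitionistically derivable.
If a world forces b and b -> a, then applying the implication at that world (which is accessible from itself) gives a.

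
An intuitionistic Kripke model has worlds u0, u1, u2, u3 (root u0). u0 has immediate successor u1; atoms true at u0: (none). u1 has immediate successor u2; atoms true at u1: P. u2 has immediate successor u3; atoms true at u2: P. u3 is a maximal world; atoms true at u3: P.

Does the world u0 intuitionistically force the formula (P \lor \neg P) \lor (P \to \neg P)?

u0 \nVdash (P \lor \neg P) \lor (P \to \neg P): neither disjunct is forced at u0.
u0 \nVdash P \lor \neg P: neither disjunct is forced at u0.
u0 lacks atom P, so u0 \nVdash P.

No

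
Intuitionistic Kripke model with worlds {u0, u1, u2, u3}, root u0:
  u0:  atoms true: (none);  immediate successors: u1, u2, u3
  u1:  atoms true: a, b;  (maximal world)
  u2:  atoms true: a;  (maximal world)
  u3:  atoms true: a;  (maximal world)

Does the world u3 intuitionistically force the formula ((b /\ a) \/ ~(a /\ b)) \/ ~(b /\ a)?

Yes

u3 ||- ((b /\ a) \/ ~(a /\ b)) \/ ~(b /\ a) via the disjunct (b /\ a) \/ ~(a /\ b).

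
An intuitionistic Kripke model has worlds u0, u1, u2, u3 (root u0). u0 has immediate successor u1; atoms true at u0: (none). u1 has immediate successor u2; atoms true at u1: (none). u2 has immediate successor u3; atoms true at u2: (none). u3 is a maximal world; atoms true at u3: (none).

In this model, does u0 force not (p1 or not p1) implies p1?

u0 forces not (p1 or not p1) implies p1 vacuously: no world accessible from u0 forces the antecedent not (p1 or not p1).

Yes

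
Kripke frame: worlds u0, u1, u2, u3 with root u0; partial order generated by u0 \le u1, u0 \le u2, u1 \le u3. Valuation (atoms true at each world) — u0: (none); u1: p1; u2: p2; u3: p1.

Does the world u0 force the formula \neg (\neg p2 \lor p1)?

u0 \nVdash \neg (\neg p2 \lor p1) since u1 is accessible from u0 and u1 \Vdash \neg p2 \lor p1.
u1 \Vdash \neg p2 \lor p1 via the disjunct \neg p2.

No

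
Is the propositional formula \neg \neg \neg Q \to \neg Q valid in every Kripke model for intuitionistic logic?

Yes

This is triple-negation reduction, which is intuitionistically derivable.
Assume \neg \neg \neg Q and suppose Q. Then \neg \neg Q (double-negation introduction), contradicting \neg \neg \neg Q. So \neg Q.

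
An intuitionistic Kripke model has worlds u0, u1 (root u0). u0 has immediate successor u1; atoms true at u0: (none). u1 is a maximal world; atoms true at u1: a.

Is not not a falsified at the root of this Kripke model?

No

u0 forces not not a: no world accessible from u0 forces not a.
So the root u0 forces not not a; the model is not a countermodel.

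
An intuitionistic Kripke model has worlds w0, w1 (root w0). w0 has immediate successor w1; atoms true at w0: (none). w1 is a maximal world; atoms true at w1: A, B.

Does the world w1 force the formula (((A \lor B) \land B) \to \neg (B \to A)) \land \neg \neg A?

No

w1 \nVdash (((A \lor B) \land B) \to \neg (B \to A)) \land \neg \neg A since w1 fails ((A \lor B) \land B) \to \neg (B \to A).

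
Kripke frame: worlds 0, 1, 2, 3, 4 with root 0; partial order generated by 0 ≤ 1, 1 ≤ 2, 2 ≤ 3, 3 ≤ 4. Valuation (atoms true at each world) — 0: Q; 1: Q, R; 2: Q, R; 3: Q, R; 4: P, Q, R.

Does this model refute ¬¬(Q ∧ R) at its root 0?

No

0 ⊩ ¬¬(Q ∧ R): no world accessible from 0 forces ¬(Q ∧ R).
So the root 0 forces ¬¬(Q ∧ R); the model is not a countermodel.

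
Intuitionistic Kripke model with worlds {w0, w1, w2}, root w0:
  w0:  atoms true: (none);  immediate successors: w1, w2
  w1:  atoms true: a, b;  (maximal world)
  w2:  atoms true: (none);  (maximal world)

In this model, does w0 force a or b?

No

w0 does not force a or b: neither disjunct is forced at w0.
w0 lacks atom a, so w0 does not force a.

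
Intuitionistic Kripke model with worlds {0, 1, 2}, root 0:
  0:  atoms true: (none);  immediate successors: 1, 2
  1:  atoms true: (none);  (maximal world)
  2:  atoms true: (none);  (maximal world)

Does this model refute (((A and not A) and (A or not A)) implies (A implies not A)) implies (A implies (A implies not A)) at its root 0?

0 forces (((A and not A) and (A or not A)) implies (A implies not A)) implies (A implies (A implies not A)): every world accessible from 0 that forces ((A and not A) and (A or not A)) implies (A implies not A) (namely 0, 1, 2) also forces A implies (A implies not A).
So the root 0 forces (((A and not A) and (A or not A)) implies (A implies not A)) implies (A implies (A implies not A)); the model is not a countermodel.

No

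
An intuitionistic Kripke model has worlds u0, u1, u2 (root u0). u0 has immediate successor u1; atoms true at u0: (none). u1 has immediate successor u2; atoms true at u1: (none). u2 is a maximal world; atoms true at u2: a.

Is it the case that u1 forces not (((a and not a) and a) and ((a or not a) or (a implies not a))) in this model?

u1 forces not (((a and not a) and a) and ((a or not a) or (a implies not a))): no world accessible from u1 forces ((a and not a) and a) and ((a or not a) or (a implies not a)).

Yes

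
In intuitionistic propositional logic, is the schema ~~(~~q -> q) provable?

This is the double negation of double-negation elimination, which is intuitionistically derivable.
By Glivenko's theorem the double negation of any classical propositional tautology is intuitionistically provable; ~~q -> q is classically a tautology.

Yes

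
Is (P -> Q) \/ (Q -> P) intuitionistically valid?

No

This is the Gödel–Dummett linearity axiom, which is not intuitionistically valid.
A Kripke countermodel: worlds a, b, c; order generated by a <= b, a <= c; atoms true at each world — a:{}; b:{P}; c:{Q}.
a ||-/- (P -> Q) \/ (Q -> P): neither disjunct is forced at a.
a ||-/- P -> Q: at the accessible world b, b ||- P but b ||-/- Q.
b lacks atom Q, so b ||-/- Q.
So the root a does not force the formula.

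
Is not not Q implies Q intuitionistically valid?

No

This is double-negation elimination, which is not intuitionistically valid.
A Kripke countermodel: worlds u, v; order generated by u <= v; atoms true at each world — u:{}; v:{Q}.
u does not force not not Q implies Q: already at u itself, u forces not not Q but u does not force Q.
u lacks atom Q, so u does not force Q.
So the root u does not force the formula.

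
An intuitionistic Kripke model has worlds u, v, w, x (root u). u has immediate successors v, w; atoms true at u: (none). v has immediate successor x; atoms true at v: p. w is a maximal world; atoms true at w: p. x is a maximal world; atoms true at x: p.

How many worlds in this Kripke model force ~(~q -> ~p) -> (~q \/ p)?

u: forces it.
v: forces it.
w: forces it.
x: forces it.
Worlds forcing the formula: {u, v, w, x}.

4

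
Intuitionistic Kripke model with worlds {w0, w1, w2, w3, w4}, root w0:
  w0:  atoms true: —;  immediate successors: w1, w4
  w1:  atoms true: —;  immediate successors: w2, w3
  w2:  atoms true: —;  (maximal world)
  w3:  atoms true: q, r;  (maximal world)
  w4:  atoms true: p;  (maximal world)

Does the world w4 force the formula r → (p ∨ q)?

Yes

w4 ⊩ r → (p ∨ q) vacuously: no world accessible from w4 forces the antecedent r.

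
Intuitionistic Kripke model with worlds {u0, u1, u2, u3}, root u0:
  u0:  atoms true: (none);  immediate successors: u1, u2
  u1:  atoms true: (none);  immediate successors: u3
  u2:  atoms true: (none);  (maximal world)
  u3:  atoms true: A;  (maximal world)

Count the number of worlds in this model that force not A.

u0: does not force it — u0 does not force not A since u3 is accessible from u0 and u3 forces A.
u1: does not force it.
u2: forces it.
u3: does not force it.
Worlds forcing the formula: {u2}.

1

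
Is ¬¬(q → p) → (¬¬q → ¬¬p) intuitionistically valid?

This is the distribution of double negation over implication, which is intuitionistically derivable.
Assume ¬¬(q → p) and ¬¬q; suppose ¬p. Then q → p would give ¬q (by contraposition), contradicting ¬¬q; so ¬(q → p), contradicting ¬¬(q → p). Hence ¬¬p.

Yes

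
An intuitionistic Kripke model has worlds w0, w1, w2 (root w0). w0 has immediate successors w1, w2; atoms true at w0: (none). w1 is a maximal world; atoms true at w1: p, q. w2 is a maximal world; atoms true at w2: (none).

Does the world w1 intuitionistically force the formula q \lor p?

w1 \Vdash q \lor p via the disjunct q.

Yes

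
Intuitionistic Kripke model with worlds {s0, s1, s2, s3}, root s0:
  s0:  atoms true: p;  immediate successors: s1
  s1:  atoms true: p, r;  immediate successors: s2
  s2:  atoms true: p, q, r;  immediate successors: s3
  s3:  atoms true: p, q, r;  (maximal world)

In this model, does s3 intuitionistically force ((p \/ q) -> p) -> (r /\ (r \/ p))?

s3 ||- ((p \/ q) -> p) -> (r /\ (r \/ p)): every world accessible from s3 that forces (p \/ q) -> p (namely s3) also forces r /\ (r \/ p).

Yes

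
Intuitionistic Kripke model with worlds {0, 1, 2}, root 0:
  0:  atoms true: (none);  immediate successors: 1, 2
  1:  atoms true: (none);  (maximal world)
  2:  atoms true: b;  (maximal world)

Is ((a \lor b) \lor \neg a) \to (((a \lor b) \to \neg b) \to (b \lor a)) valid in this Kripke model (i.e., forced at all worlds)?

Not every world: 0 \nVdash ((a \lor b) \lor \neg a) \to (((a \lor b) \to \neg b) \to (b \lor a)).
0 \nVdash ((a \lor b) \lor \neg a) \to (((a \lor b) \to \neg b) \to (b \lor a)): already at 0 itself, 0 \Vdash (a \lor b) \lor \neg a but 0 \nVdash ((a \lor b) \to \neg b) \to (b \lor a).
0 \nVdash ((a \lor b) \to \neg b) \to (b \lor a): at the accessible world 1, 1 \Vdash (a \lor b) \to \neg b but 1 \nVdash b \lor a.

No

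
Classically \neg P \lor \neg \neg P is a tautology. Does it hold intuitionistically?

No

This is the weak law of excluded middle, which is not intuitionistically valid.
A Kripke countermodel: worlds u, v, w; order generated by u \le v, u \le w; atoms true at each world — u:{}; v:{P}; w:{}.
u \nVdash \neg P \lor \neg \neg P: neither disjunct is forced at u.
u \nVdash \neg P since v is accessible from u and v \Vdash P.
So the root u does not force the formula.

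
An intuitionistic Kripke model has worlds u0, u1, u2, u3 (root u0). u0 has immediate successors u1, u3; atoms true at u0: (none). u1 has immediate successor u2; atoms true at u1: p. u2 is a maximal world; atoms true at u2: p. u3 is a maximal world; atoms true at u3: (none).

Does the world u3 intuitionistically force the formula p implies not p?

Yes

u3 forces p implies not p vacuously: no world accessible from u3 forces the antecedent p.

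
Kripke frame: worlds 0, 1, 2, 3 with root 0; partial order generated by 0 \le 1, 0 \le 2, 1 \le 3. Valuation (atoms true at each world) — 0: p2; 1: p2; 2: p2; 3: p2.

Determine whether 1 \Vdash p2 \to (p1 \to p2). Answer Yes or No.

Yes

1 \Vdash p2 \to (p1 \to p2): every world accessible from 1 that forces p2 (namely 1, 3) also forces p1 \to p2.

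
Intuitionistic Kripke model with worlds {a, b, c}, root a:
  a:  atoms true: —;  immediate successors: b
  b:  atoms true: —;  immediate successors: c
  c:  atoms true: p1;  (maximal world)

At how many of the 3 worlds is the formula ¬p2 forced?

3

a: forces it.
b: forces it.
c: forces it.
Worlds forcing the formula: {a, b, c}.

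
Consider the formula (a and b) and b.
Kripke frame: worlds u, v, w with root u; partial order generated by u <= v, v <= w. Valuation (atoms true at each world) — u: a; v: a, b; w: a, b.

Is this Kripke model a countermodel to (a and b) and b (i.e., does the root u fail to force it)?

Yes

u does not force (a and b) and b since u fails a and b.
So the root u does not force (a and b) and b; the model is a countermodel.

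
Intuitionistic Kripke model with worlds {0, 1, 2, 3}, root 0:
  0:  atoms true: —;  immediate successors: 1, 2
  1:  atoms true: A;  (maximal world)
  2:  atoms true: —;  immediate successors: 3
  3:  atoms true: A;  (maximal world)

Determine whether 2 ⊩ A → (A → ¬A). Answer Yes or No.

No

2 ⊮ A → (A → ¬A): at the accessible world 3, 3 ⊩ A but 3 ⊮ A → ¬A.
3 ⊮ A → ¬A: already at 3 itself, 3 ⊩ A but 3 ⊮ ¬A.
3 ⊮ ¬A since 3 is accessible from 3 and 3 ⊩ A.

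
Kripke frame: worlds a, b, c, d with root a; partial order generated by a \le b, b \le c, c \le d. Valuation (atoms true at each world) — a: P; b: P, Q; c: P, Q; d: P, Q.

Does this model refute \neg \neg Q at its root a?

a \Vdash \neg \neg Q: no world accessible from a forces \neg Q.
So the root a forces \neg \neg Q; the model is not a countermodel.

No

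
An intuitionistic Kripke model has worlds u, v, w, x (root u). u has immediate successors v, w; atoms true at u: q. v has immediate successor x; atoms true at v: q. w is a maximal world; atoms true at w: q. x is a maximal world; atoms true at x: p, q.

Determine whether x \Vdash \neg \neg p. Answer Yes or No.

Yes

x \Vdash \neg \neg p: no world accessible from x forces \neg p.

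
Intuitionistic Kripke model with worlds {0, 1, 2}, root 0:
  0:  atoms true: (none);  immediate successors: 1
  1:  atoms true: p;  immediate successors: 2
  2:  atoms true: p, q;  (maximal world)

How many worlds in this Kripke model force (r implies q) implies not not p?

3

0: forces it.
1: forces it.
2: forces it.
Worlds forcing the formula: {0, 1, 2}.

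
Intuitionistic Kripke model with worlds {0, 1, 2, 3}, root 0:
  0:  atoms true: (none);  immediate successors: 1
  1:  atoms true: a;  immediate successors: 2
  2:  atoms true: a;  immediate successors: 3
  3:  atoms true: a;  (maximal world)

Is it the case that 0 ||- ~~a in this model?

Yes

0 ||- ~~a: no world accessible from 0 forces ~a.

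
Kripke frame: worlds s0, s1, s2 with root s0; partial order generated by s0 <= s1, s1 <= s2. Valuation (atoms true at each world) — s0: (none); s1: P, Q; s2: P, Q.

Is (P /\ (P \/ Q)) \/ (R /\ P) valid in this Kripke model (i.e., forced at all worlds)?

Not every world: s0 ||-/- (P /\ (P \/ Q)) \/ (R /\ P).
s0 ||-/- (P /\ (P \/ Q)) \/ (R /\ P): neither disjunct is forced at s0.
s0 ||-/- P /\ (P \/ Q) since s0 fails P.

No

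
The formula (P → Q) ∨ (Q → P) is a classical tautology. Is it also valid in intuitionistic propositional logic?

This is the Gödel–Dummett linearity axiom, which is not intuitionistically valid.
A Kripke countermodel: worlds w0, w1, w2; order generated by w0 ≤ w1, w0 ≤ w2; atoms true at each world — w0:{}; w1:{P}; w2:{Q}.
w0 ⊮ (P → Q) ∨ (Q → P): neither disjunct is forced at w0.
w0 ⊮ P → Q: at the accessible world w1, w1 ⊩ P but w1 ⊮ Q.
w1 lacks atom Q, so w1 ⊮ Q.
So the root w0 does not force the formula.

No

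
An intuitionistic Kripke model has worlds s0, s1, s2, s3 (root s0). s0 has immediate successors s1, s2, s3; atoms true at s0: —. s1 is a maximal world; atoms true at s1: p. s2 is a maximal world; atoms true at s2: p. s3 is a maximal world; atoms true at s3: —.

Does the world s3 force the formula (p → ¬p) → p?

s3 ⊮ (p → ¬p) → p: already at s3 itself, s3 ⊩ p → ¬p but s3 ⊮ p.
s3 lacks atom p, so s3 ⊮ p.

No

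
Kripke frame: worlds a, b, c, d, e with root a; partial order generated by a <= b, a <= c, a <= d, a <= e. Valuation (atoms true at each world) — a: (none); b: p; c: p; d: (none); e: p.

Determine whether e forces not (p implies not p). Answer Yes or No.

Yes

e forces not (p implies not p): no world accessible from e forces p implies not p.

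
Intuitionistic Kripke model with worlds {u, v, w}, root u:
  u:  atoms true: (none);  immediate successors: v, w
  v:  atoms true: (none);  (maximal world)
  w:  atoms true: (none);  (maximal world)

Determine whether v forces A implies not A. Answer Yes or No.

Yes

v forces A implies not A vacuously: no world accessible from v forces the antecedent A.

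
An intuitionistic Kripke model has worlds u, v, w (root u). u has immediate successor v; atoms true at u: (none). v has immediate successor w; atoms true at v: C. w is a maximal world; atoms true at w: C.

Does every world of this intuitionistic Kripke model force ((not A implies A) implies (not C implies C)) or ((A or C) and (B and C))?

u forces ((not A implies A) implies (not C implies C)) or ((A or C) and (B and C)) via the disjunct (not A implies A) implies (not C implies C).
Since the root u forces ((not A implies A) implies (not C implies C)) or ((A or C) and (B and C)) and forcing is persistent (monotone upward), every world forces it.

Yes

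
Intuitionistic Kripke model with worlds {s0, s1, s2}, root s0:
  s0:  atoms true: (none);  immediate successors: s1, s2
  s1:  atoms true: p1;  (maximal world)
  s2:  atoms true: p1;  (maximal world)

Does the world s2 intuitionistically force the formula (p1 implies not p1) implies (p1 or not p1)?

s2 forces (p1 implies not p1) implies (p1 or not p1) vacuously: no world accessible from s2 forces the antecedent p1 implies not p1.

Yes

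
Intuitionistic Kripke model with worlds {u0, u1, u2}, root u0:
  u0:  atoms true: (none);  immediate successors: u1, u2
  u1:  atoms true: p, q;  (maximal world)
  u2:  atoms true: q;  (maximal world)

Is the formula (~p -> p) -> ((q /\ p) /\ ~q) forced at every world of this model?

No

Not every world: u0 ||-/- (~p -> p) -> ((q /\ p) /\ ~q).
u0 ||-/- (~p -> p) -> ((q /\ p) /\ ~q): at the accessible world u1, u1 ||- ~p -> p but u1 ||-/- (q /\ p) /\ ~q.
u1 ||-/- (q /\ p) /\ ~q since u1 fails ~q.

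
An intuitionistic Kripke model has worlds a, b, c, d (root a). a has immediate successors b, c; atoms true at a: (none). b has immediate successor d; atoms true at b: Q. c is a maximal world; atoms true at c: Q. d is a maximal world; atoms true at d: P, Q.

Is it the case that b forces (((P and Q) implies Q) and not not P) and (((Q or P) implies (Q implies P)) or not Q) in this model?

No

b does not force (((P and Q) implies Q) and not not P) and (((Q or P) implies (Q implies P)) or not Q) since b fails ((Q or P) implies (Q implies P)) or not Q.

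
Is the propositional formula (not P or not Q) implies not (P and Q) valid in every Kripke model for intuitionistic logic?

This is a constructively valid De Morgan direction (disjunction of negations to negated conjunction), which is intuitionistically derivable.
If not P holds at a world then no accessible world forces P, hence none forces P and Q; likewise for not Q.

Yes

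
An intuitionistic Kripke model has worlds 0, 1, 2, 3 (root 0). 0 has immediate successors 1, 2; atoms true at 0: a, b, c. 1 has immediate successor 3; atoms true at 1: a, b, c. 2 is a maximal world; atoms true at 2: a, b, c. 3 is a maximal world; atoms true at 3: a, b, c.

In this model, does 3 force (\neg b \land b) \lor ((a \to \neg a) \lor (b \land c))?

3 \Vdash (\neg b \land b) \lor ((a \to \neg a) \lor (b \land c)) via the disjunct (a \to \neg a) \lor (b \land c).

Yes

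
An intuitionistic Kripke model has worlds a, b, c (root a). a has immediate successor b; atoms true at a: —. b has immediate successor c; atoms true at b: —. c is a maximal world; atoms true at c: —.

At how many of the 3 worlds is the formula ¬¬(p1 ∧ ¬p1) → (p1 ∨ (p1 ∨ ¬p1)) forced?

3

a: forces it.
b: forces it.
c: forces it.
Worlds forcing the formula: {a, b, c}.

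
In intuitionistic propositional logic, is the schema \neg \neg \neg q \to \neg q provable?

Yes

This is triple-negation reduction, which is intuitionistically derivable.
Assume \neg \neg \neg q and suppose q. Then \neg \neg q (double-negation introduction), contradicting \neg \neg \neg q. So \neg q.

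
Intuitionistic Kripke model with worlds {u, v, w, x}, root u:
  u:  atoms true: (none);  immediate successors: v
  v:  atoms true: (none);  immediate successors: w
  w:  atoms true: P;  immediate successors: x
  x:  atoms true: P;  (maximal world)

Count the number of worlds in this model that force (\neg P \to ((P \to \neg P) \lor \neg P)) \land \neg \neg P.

4

u: forces it.
v: forces it.
w: forces it.
x: forces it.
Worlds forcing the formula: {u, v, w, x}.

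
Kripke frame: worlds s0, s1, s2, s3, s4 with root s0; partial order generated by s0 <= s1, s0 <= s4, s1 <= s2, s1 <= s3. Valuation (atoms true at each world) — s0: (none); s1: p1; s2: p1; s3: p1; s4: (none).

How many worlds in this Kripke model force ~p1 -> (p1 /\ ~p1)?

s0: does not force it — s0 ||-/- ~p1 -> (p1 /\ ~p1): at the accessible world s4, s4 ||- ~p1 but s4 ||-/- p1 /\ ~p1.
s1: forces it.
s2: forces it.
s3: forces it.
s4: does not force it.
Worlds forcing the formula: {s1, s2, s3}.

3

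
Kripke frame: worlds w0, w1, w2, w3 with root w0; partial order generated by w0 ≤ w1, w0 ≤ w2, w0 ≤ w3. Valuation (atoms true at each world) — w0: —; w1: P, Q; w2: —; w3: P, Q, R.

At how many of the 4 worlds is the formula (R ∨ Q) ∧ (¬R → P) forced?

2

w0: does not force it — w0 ⊮ (R ∨ Q) ∧ (¬R → P) since w0 fails R ∨ Q.
w1: forces it.
w2: does not force it — w2 ⊮ (R ∨ Q) ∧ (¬R → P) since w2 fails R ∨ Q.
w3: forces it.
Worlds forcing the formula: {w1, w3}.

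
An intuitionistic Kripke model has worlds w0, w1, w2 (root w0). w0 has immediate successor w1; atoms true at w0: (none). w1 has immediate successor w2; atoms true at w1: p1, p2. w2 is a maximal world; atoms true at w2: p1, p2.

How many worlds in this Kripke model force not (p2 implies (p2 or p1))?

w0: does not force it — w0 does not force not (p2 implies (p2 or p1)) since w0 is accessible from w0 and w0 forces p2 implies (p2 or p1).
w1: does not force it — w1 does not force not (p2 implies (p2 or p1)) since w1 is accessible from w1 and w1 forces p2 implies (p2 or p1).
w2: does not force it — w2 does not force not (p2 implies (p2 or p1)) since w2 is accessible from w2 and w2 forces p2 implies (p2 or p1).
Worlds forcing the formula: { }.

0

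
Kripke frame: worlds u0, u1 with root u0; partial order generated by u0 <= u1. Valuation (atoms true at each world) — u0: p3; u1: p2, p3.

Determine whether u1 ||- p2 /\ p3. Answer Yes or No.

u1 ||- p2 /\ p3 since u1 forces both conjuncts.

Yes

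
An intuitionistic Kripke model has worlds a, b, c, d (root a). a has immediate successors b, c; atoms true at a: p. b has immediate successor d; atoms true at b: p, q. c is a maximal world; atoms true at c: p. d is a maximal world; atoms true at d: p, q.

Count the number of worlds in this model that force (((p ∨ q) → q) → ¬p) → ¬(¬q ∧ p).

a: does not force it — a ⊮ (((p ∨ q) → q) → ¬p) → ¬(¬q ∧ p): at the accessible world c, c ⊩ ((p ∨ q) → q) → ¬p but c ⊮ ¬(¬q ∧ p).
b: forces it.
c: does not force it.
d: forces it.
Worlds forcing the formula: {b, d}.

2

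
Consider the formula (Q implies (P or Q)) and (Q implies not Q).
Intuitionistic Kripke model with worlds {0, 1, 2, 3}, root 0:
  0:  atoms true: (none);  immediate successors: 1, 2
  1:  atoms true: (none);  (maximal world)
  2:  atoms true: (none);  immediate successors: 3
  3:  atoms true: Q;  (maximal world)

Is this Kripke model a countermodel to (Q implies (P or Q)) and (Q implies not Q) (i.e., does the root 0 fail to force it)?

Yes

0 does not force (Q implies (P or Q)) and (Q implies not Q) since 0 fails Q implies not Q.
So the root 0 does not force (Q implies (P or Q)) and (Q implies not Q); the model is a countermodel.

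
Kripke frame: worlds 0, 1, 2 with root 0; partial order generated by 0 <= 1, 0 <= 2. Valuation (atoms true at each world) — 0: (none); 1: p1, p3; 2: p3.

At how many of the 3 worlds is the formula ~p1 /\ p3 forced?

1

0: does not force it — 0 ||-/- ~p1 /\ p3 since 0 fails ~p1.
1: does not force it — 1 ||-/- ~p1 /\ p3 since 1 fails ~p1.
2: forces it.
Worlds forcing the formula: {2}.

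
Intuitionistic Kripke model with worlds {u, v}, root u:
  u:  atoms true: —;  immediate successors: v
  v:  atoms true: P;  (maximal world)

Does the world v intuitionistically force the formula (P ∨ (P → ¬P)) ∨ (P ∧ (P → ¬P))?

Yes

v ⊩ (P ∨ (P → ¬P)) ∨ (P ∧ (P → ¬P)) via the disjunct P ∨ (P → ¬P).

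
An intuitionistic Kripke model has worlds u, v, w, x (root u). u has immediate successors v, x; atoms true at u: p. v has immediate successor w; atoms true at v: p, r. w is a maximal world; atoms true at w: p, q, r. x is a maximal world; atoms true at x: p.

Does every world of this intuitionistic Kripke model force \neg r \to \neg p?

No

Not every world: u \nVdash \neg r \to \neg p.
u \nVdash \neg r \to \neg p: at the accessible world x, x \Vdash \neg r but x \nVdash \neg p.
x \nVdash \neg p since x is accessible from x and x \Vdash p.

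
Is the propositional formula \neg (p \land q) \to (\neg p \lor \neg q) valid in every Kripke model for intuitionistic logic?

This is the constructively invalid direction of De Morgan's law for conjunction, which is not intuitionistically valid.
A Kripke countermodel: worlds s0, s1, s2; order generated by s0 \le s1, s0 \le s2; atoms true at each world — s0:{}; s1:{p}; s2:{q}.
s0 \nVdash \neg (p \land q) \to (\neg p \lor \neg q): already at s0 itself, s0 \Vdash \neg (p \land q) but s0 \nVdash \neg p \lor \neg q.
s0 \nVdash \neg p \lor \neg q: neither disjunct is forced at s0.
s0 \nVdash \neg p since s1 is accessible from s0 and s1 \Vdash p.
So the root s0 does not force the formula.

No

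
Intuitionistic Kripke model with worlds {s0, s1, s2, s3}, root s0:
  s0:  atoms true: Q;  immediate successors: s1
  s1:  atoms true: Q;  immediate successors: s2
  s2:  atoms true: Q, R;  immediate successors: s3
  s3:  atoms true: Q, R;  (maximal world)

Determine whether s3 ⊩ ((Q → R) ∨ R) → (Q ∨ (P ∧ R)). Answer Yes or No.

s3 ⊩ ((Q → R) ∨ R) → (Q ∨ (P ∧ R)): every world accessible from s3 that forces (Q → R) ∨ R (namely s3) also forces Q ∨ (P ∧ R).

Yes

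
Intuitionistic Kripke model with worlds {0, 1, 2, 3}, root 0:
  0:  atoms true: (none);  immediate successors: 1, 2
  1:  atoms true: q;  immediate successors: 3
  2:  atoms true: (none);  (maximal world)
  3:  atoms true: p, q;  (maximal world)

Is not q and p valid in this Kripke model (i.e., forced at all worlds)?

No

Not every world: 0 does not force not q and p.
0 does not force not q and p since 0 fails not q.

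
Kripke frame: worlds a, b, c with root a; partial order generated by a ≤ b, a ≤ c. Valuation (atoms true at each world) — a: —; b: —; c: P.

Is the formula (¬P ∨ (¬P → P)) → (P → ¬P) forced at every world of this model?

Not every world: a ⊮ (¬P ∨ (¬P → P)) → (P → ¬P).
a ⊮ (¬P ∨ (¬P → P)) → (P → ¬P): at the accessible world c, c ⊩ ¬P ∨ (¬P → P) but c ⊮ P → ¬P.
c ⊮ P → ¬P: already at c itself, c ⊩ P but c ⊮ ¬P.

No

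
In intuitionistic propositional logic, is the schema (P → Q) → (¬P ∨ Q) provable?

This is the material-implication-as-disjunction principle, which is not intuitionistically valid.
A Kripke countermodel: worlds 0, 1; order generated by 0 ≤ 1; atoms true at each world — 0:{}; 1:{P,Q}.
0 ⊮ (P → Q) → (¬P ∨ Q): already at 0 itself, 0 ⊩ P → Q but 0 ⊮ ¬P ∨ Q.
0 ⊮ ¬P ∨ Q: neither disjunct is forced at 0.
0 ⊮ ¬P since 1 is accessible from 0 and 1 ⊩ P.
So the root 0 does not force the formula.

No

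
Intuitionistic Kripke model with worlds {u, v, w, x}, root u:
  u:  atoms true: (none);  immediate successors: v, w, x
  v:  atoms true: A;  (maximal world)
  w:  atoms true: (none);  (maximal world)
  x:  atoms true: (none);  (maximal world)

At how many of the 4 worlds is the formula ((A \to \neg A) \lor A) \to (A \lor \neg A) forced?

4

u: forces it.
v: forces it.
w: forces it.
x: forces it.
Worlds forcing the formula: {u, v, w, x}.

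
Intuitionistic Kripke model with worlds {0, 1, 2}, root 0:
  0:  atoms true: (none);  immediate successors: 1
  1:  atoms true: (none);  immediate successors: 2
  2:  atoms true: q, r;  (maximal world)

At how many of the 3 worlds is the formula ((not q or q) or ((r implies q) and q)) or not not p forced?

1

0: does not force it — 0 does not force ((not q or q) or ((r implies q) and q)) or not not p: neither disjunct is forced at 0.
1: does not force it — 1 does not force ((not q or q) or ((r implies q) and q)) or not not p: neither disjunct is forced at 1.
2: forces it.
Worlds forcing the formula: {2}.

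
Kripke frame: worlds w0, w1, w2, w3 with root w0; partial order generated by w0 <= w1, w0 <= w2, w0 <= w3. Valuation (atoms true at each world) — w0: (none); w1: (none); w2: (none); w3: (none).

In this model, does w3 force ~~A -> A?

w3 ||- ~~A -> A vacuously: no world accessible from w3 forces the antecedent ~~A.

Yes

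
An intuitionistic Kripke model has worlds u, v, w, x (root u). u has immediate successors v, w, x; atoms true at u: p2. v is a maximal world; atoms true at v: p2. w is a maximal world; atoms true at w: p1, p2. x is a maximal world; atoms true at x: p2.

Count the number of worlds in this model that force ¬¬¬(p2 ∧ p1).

2

u: does not force it — u ⊮ ¬¬¬(p2 ∧ p1) since w is accessible from u and w ⊩ ¬¬(p2 ∧ p1).
v: forces it.
w: does not force it.
x: forces it.
Worlds forcing the formula: {v, x}.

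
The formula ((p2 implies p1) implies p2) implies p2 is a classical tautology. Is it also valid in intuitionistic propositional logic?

This is Peirce's law, which is not intuitionistically valid.
A Kripke countermodel: worlds u, v; order generated by u <= v; atoms true at each world — u:{}; v:{p2}.
u does not force ((p2 implies p1) implies p2) implies p2: already at u itself, u forces (p2 implies p1) implies p2 but u does not force p2.
u lacks atom p2, so u does not force p2.
So the root u does not force the formula.

No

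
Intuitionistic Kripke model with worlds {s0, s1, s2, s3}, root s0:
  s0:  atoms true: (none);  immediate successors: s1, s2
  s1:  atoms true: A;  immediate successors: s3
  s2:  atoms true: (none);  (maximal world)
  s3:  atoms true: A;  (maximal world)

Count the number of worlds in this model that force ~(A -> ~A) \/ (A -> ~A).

3

s0: does not force it — s0 ||-/- ~(A -> ~A) \/ (A -> ~A): neither disjunct is forced at s0.
s1: forces it.
s2: forces it.
s3: forces it.
Worlds forcing the formula: {s1, s2, s3}.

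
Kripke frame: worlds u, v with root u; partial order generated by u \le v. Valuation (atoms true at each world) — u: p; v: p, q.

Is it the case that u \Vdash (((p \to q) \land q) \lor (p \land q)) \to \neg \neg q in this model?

Yes

u \Vdash (((p \to q) \land q) \lor (p \land q)) \to \neg \neg q: every world accessible from u that forces ((p \to q) \land q) \lor (p \land q) (namely v) also forces \neg \neg q.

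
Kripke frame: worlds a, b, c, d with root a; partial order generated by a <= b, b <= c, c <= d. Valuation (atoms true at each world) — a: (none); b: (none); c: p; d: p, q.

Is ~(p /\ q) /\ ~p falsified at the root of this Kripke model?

Yes

a ||-/- ~(p /\ q) /\ ~p since a fails ~(p /\ q).
So the root a does not force ~(p /\ q) /\ ~p; the model is a countermodel.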